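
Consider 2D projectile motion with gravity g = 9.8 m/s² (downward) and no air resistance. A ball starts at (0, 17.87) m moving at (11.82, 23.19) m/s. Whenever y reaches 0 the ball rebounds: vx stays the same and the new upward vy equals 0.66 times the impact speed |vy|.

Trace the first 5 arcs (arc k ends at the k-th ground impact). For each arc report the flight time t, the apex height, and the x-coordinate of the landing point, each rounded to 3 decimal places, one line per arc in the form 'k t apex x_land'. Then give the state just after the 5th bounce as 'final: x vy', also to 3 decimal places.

1 5.407 45.308 63.912
2 4.014 19.736 111.356
3 2.649 8.597 142.669
4 1.748 3.745 163.335
5 1.154 1.631 176.975
final: 176.975 3.732

Arc 1: start y=17.870, vy=23.190 → t=5.407, apex=45.308, x_land=63.912, impact vy=-29.800
  bounce: vy ← 0.66·29.800 = 19.668
Arc 2: start y=0.000, vy=19.668 → t=4.014, apex=19.736, x_land=111.356, impact vy=-19.668
  bounce: vy ← 0.66·19.668 = 12.981
Arc 3: start y=0.000, vy=12.981 → t=2.649, apex=8.597, x_land=142.669, impact vy=-12.981
  bounce: vy ← 0.66·12.981 = 8.567
Arc 4: start y=0.000, vy=8.567 → t=1.748, apex=3.745, x_land=163.335, impact vy=-8.567
  bounce: vy ← 0.66·8.567 = 5.654
Arc 5: start y=0.000, vy=5.654 → t=1.154, apex=1.631, x_land=176.975, impact vy=-5.654
  bounce: vy ← 0.66·5.654 = 3.732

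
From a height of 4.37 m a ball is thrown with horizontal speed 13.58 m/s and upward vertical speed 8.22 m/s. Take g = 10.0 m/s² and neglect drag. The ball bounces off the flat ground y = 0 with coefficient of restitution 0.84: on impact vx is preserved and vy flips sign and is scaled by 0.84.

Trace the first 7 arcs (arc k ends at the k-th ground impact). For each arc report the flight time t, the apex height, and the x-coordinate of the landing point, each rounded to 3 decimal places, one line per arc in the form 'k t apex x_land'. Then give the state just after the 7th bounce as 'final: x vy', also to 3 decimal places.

1 2.067 7.748 28.068
2 2.091 5.467 56.469
3 1.757 3.858 80.325
4 1.476 2.722 100.365
5 1.240 1.921 117.198
6 1.041 1.355 131.338
7 0.875 0.956 143.216
final: 143.216 3.673

Arc 1: start y=4.370, vy=8.220 → t=2.067, apex=7.748, x_land=28.068, impact vy=-12.449
  bounce: vy ← 0.84·12.449 = 10.457
Arc 2: start y=0.000, vy=10.457 → t=2.091, apex=5.467, x_land=56.469, impact vy=-10.457
  bounce: vy ← 0.84·10.457 = 8.784
Arc 3: start y=0.000, vy=8.784 → t=1.757, apex=3.858, x_land=80.325, impact vy=-8.784
  bounce: vy ← 0.84·8.784 = 7.378
Arc 4: start y=0.000, vy=7.378 → t=1.476, apex=2.722, x_land=100.365, impact vy=-7.378
  bounce: vy ← 0.84·7.378 = 6.198
Arc 5: start y=0.000, vy=6.198 → t=1.240, apex=1.921, x_land=117.198, impact vy=-6.198
  bounce: vy ← 0.84·6.198 = 5.206
Arc 6: start y=0.000, vy=5.206 → t=1.041, apex=1.355, x_land=131.338, impact vy=-5.206
  bounce: vy ← 0.84·5.206 = 4.373
Arc 7: start y=0.000, vy=4.373 → t=0.875, apex=0.956, x_land=143.216, impact vy=-4.373
  bounce: vy ← 0.84·4.373 = 3.673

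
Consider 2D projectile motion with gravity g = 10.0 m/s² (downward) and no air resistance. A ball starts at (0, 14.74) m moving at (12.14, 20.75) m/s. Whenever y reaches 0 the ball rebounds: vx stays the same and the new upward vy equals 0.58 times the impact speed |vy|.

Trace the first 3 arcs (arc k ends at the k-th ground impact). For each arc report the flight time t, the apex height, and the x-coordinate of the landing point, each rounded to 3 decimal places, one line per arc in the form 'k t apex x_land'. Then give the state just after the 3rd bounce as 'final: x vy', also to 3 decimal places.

1 4.768 36.268 57.887
2 3.124 12.201 95.814
3 1.812 4.104 117.812
final: 117.812 5.255

Arc 1: start y=14.740, vy=20.750 → t=4.768, apex=36.268, x_land=57.887, impact vy=-26.933
  bounce: vy ← 0.58·26.933 = 15.621
Arc 2: start y=0.000, vy=15.621 → t=3.124, apex=12.201, x_land=95.814, impact vy=-15.621
  bounce: vy ← 0.58·15.621 = 9.060
Arc 3: start y=0.000, vy=9.060 → t=1.812, apex=4.104, x_land=117.812, impact vy=-9.060
  bounce: vy ← 0.58·9.060 = 5.255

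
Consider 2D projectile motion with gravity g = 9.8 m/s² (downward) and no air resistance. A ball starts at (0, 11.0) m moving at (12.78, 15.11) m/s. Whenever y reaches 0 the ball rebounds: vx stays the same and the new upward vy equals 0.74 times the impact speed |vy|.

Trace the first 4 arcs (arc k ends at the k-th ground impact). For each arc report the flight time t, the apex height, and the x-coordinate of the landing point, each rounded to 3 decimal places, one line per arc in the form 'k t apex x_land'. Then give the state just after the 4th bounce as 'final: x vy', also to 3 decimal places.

Arc 1: start y=11.000, vy=15.110 → t=3.692, apex=22.649, x_land=47.181, impact vy=-21.069
  bounce: vy ← 0.74·21.069 = 15.591
Arc 2: start y=0.000, vy=15.591 → t=3.182, apex=12.402, x_land=87.845, impact vy=-15.591
  bounce: vy ← 0.74·15.591 = 11.538
Arc 3: start y=0.000, vy=11.538 → t=2.355, apex=6.792, x_land=117.937, impact vy=-11.538
  bounce: vy ← 0.74·11.538 = 8.538
Arc 4: start y=0.000, vy=8.538 → t=1.742, apex=3.719, x_land=140.205, impact vy=-8.538
  bounce: vy ← 0.74·8.538 = 6.318

1 3.692 22.649 47.181
2 3.182 12.402 87.845
3 2.355 6.792 117.937
4 1.742 3.719 140.205
final: 140.205 6.318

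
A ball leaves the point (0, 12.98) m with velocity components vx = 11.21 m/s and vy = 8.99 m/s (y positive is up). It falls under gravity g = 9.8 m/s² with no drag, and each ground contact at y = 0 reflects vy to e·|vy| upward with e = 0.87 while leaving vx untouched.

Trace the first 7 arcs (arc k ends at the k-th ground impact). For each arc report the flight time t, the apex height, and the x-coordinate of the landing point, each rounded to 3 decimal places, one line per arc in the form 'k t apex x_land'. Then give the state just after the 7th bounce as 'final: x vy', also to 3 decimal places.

Arc 1: start y=12.980, vy=8.990 → t=2.786, apex=17.103, x_land=31.227, impact vy=-18.309
  bounce: vy ← 0.87·18.309 = 15.929
Arc 2: start y=0.000, vy=15.929 → t=3.251, apex=12.946, x_land=67.669, impact vy=-15.929
  bounce: vy ← 0.87·15.929 = 13.858
Arc 3: start y=0.000, vy=13.858 → t=2.828, apex=9.799, x_land=99.373, impact vy=-13.858
  bounce: vy ← 0.87·13.858 = 12.057
Arc 4: start y=0.000, vy=12.057 → t=2.461, apex=7.417, x_land=126.956, impact vy=-12.057
  bounce: vy ← 0.87·12.057 = 10.489
Arc 5: start y=0.000, vy=10.489 → t=2.141, apex=5.614, x_land=150.953, impact vy=-10.489
  bounce: vy ← 0.87·10.489 = 9.126
Arc 6: start y=0.000, vy=9.126 → t=1.862, apex=4.249, x_land=171.830, impact vy=-9.126
  bounce: vy ← 0.87·9.126 = 7.939
Arc 7: start y=0.000, vy=7.939 → t=1.620, apex=3.216, x_land=189.993, impact vy=-7.939
  bounce: vy ← 0.87·7.939 = 6.907

1 2.786 17.103 31.227
2 3.251 12.946 67.669
3 2.828 9.799 99.373
4 2.461 7.417 126.956
5 2.141 5.614 150.953
6 1.862 4.249 171.830
7 1.620 3.216 189.993
final: 189.993 6.907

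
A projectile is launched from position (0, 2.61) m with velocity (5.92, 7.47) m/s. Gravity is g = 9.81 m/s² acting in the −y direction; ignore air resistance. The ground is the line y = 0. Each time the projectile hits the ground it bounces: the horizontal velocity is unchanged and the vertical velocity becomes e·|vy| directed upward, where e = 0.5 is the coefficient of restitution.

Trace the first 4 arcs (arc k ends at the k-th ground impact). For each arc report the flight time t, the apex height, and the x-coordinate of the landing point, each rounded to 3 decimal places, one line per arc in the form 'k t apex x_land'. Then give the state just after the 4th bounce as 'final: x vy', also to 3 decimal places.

1 1.816 5.454 10.750
2 1.054 1.364 16.993
3 0.527 0.341 20.114
4 0.264 0.085 21.675
final: 21.675 0.647

Arc 1: start y=2.610, vy=7.470 → t=1.816, apex=5.454, x_land=10.750, impact vy=-10.345
  bounce: vy ← 0.5·10.345 = 5.172
Arc 2: start y=0.000, vy=5.172 → t=1.054, apex=1.364, x_land=16.993, impact vy=-5.172
  bounce: vy ← 0.5·5.172 = 2.586
Arc 3: start y=0.000, vy=2.586 → t=0.527, apex=0.341, x_land=20.114, impact vy=-2.586
  bounce: vy ← 0.5·2.586 = 1.293
Arc 4: start y=0.000, vy=1.293 → t=0.264, apex=0.085, x_land=21.675, impact vy=-1.293
  bounce: vy ← 0.5·1.293 = 0.647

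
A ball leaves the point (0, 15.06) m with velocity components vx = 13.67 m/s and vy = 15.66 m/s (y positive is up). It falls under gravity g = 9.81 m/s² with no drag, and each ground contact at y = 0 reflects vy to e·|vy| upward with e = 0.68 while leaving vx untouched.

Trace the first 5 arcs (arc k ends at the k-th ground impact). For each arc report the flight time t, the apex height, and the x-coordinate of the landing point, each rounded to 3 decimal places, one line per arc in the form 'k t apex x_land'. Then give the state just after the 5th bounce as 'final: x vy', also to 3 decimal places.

Arc 1: start y=15.060, vy=15.660 → t=3.967, apex=27.559, x_land=54.225, impact vy=-23.253
  bounce: vy ← 0.68·23.253 = 15.812
Arc 2: start y=0.000, vy=15.812 → t=3.224, apex=12.743, x_land=98.292, impact vy=-15.812
  bounce: vy ← 0.68·15.812 = 10.752
Arc 3: start y=0.000, vy=10.752 → t=2.192, apex=5.893, x_land=128.259, impact vy=-10.752
  bounce: vy ← 0.68·10.752 = 7.312
Arc 4: start y=0.000, vy=7.312 → t=1.491, apex=2.725, x_land=148.636, impact vy=-7.312
  bounce: vy ← 0.68·7.312 = 4.972
Arc 5: start y=0.000, vy=4.972 → t=1.014, apex=1.260, x_land=162.492, impact vy=-4.972
  bounce: vy ← 0.68·4.972 = 3.381

1 3.967 27.559 54.225
2 3.224 12.743 98.292
3 2.192 5.893 128.259
4 1.491 2.725 148.636
5 1.014 1.260 162.492
final: 162.492 3.381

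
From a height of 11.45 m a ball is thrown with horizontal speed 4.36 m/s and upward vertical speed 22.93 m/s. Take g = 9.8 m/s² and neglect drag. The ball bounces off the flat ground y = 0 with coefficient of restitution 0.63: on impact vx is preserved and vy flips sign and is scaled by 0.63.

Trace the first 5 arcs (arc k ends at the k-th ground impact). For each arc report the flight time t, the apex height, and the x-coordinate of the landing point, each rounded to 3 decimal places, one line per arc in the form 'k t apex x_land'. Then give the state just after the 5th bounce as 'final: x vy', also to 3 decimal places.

Arc 1: start y=11.450, vy=22.930 → t=5.135, apex=38.276, x_land=22.387, impact vy=-27.390
  bounce: vy ← 0.63·27.390 = 17.256
Arc 2: start y=0.000, vy=17.256 → t=3.522, apex=15.192, x_land=37.741, impact vy=-17.256
  bounce: vy ← 0.63·17.256 = 10.871
Arc 3: start y=0.000, vy=10.871 → t=2.219, apex=6.030, x_land=47.414, impact vy=-10.871
  bounce: vy ← 0.63·10.871 = 6.849
Arc 4: start y=0.000, vy=6.849 → t=1.398, apex=2.393, x_land=53.508, impact vy=-6.849
  bounce: vy ← 0.63·6.849 = 4.315
Arc 5: start y=0.000, vy=4.315 → t=0.881, apex=0.950, x_land=57.347, impact vy=-4.315
  bounce: vy ← 0.63·4.315 = 2.718

1 5.135 38.276 22.387
2 3.522 15.192 37.741
3 2.219 6.030 47.414
4 1.398 2.393 53.508
5 0.881 0.950 57.347
final: 57.347 2.718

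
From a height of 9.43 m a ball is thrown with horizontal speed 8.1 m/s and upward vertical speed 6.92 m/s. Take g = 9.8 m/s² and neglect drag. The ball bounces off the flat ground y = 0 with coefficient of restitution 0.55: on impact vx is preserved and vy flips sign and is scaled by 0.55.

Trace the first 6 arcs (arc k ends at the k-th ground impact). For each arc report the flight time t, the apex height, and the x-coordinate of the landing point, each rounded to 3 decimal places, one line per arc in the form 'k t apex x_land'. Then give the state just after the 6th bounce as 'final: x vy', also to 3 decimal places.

Arc 1: start y=9.430, vy=6.920 → t=2.263, apex=11.873, x_land=18.328, impact vy=-15.255
  bounce: vy ← 0.55·15.255 = 8.390
Arc 2: start y=0.000, vy=8.390 → t=1.712, apex=3.592, x_land=32.198, impact vy=-8.390
  bounce: vy ← 0.55·8.390 = 4.615
Arc 3: start y=0.000, vy=4.615 → t=0.942, apex=1.086, x_land=39.826, impact vy=-4.615
  bounce: vy ← 0.55·4.615 = 2.538
Arc 4: start y=0.000, vy=2.538 → t=0.518, apex=0.329, x_land=44.022, impact vy=-2.538
  bounce: vy ← 0.55·2.538 = 1.396
Arc 5: start y=0.000, vy=1.396 → t=0.285, apex=0.099, x_land=46.329, impact vy=-1.396
  bounce: vy ← 0.55·1.396 = 0.768
Arc 6: start y=0.000, vy=0.768 → t=0.157, apex=0.030, x_land=47.598, impact vy=-0.768
  bounce: vy ← 0.55·0.768 = 0.422

1 2.263 11.873 18.328
2 1.712 3.592 32.198
3 0.942 1.086 39.826
4 0.518 0.329 44.022
5 0.285 0.099 46.329
6 0.157 0.030 47.598
final: 47.598 0.422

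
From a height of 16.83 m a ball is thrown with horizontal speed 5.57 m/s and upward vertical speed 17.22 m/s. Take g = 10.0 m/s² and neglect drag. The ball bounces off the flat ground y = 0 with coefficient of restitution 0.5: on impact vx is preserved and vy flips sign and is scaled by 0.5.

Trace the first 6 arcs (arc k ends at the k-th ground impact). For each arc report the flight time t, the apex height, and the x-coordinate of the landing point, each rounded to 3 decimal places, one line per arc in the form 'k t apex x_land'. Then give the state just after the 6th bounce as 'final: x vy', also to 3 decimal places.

Arc 1: start y=16.830, vy=17.220 → t=4.238, apex=31.656, x_land=23.607, impact vy=-25.162
  bounce: vy ← 0.5·25.162 = 12.581
Arc 2: start y=0.000, vy=12.581 → t=2.516, apex=7.914, x_land=37.622, impact vy=-12.581
  bounce: vy ← 0.5·12.581 = 6.291
Arc 3: start y=0.000, vy=6.291 → t=1.258, apex=1.979, x_land=44.630, impact vy=-6.291
  bounce: vy ← 0.5·6.291 = 3.145
Arc 4: start y=0.000, vy=3.145 → t=0.629, apex=0.495, x_land=48.133, impact vy=-3.145
  bounce: vy ← 0.5·3.145 = 1.573
Arc 5: start y=0.000, vy=1.573 → t=0.315, apex=0.124, x_land=49.885, impact vy=-1.573
  bounce: vy ← 0.5·1.573 = 0.786
Arc 6: start y=0.000, vy=0.786 → t=0.157, apex=0.031, x_land=50.761, impact vy=-0.786
  bounce: vy ← 0.5·0.786 = 0.393

1 4.238 31.656 23.607
2 2.516 7.914 37.622
3 1.258 1.979 44.630
4 0.629 0.495 48.133
5 0.315 0.124 49.885
6 0.157 0.031 50.761
final: 50.761 0.393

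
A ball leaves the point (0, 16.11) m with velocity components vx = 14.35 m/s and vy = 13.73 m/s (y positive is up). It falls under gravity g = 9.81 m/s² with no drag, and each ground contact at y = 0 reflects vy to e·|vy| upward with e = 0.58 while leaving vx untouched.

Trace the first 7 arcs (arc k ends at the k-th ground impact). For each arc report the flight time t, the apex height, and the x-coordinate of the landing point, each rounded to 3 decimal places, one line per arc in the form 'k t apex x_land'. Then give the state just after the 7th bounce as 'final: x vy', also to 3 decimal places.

Arc 1: start y=16.110, vy=13.730 → t=3.689, apex=25.718, x_land=52.943, impact vy=-22.463
  bounce: vy ← 0.58·22.463 = 13.029
Arc 2: start y=0.000, vy=13.029 → t=2.656, apex=8.652, x_land=91.059, impact vy=-13.029
  bounce: vy ← 0.58·13.029 = 7.557
Arc 3: start y=0.000, vy=7.557 → t=1.541, apex=2.910, x_land=113.167, impact vy=-7.557
  bounce: vy ← 0.58·7.557 = 4.383
Arc 4: start y=0.000, vy=4.383 → t=0.894, apex=0.979, x_land=125.989, impact vy=-4.383
  bounce: vy ← 0.58·4.383 = 2.542
Arc 5: start y=0.000, vy=2.542 → t=0.518, apex=0.329, x_land=133.426, impact vy=-2.542
  bounce: vy ← 0.58·2.542 = 1.474
Arc 6: start y=0.000, vy=1.474 → t=0.301, apex=0.111, x_land=137.739, impact vy=-1.474
  bounce: vy ← 0.58·1.474 = 0.855
Arc 7: start y=0.000, vy=0.855 → t=0.174, apex=0.037, x_land=140.241, impact vy=-0.855
  bounce: vy ← 0.58·0.855 = 0.496

1 3.689 25.718 52.943
2 2.656 8.652 91.059
3 1.541 2.910 113.167
4 0.894 0.979 125.989
5 0.518 0.329 133.426
6 0.301 0.111 137.739
7 0.174 0.037 140.241
final: 140.241 0.496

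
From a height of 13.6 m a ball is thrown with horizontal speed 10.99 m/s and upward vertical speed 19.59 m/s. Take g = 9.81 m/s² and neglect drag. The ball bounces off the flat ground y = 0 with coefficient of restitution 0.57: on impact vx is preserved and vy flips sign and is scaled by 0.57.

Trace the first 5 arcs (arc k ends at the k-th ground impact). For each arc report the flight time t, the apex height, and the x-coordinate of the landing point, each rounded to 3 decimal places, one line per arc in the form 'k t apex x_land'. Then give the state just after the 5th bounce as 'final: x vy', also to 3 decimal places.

1 4.597 33.160 50.521
2 2.964 10.774 83.097
3 1.690 3.500 101.665
4 0.963 1.137 112.249
5 0.549 0.369 118.281
final: 118.281 1.535

Arc 1: start y=13.600, vy=19.590 → t=4.597, apex=33.160, x_land=50.521, impact vy=-25.507
  bounce: vy ← 0.57·25.507 = 14.539
Arc 2: start y=0.000, vy=14.539 → t=2.964, apex=10.774, x_land=83.097, impact vy=-14.539
  bounce: vy ← 0.57·14.539 = 8.287
Arc 3: start y=0.000, vy=8.287 → t=1.690, apex=3.500, x_land=101.665, impact vy=-8.287
  bounce: vy ← 0.57·8.287 = 4.724
Arc 4: start y=0.000, vy=4.724 → t=0.963, apex=1.137, x_land=112.249, impact vy=-4.724
  bounce: vy ← 0.57·4.724 = 2.693
Arc 5: start y=0.000, vy=2.693 → t=0.549, apex=0.369, x_land=118.281, impact vy=-2.693
  bounce: vy ← 0.57·2.693 = 1.535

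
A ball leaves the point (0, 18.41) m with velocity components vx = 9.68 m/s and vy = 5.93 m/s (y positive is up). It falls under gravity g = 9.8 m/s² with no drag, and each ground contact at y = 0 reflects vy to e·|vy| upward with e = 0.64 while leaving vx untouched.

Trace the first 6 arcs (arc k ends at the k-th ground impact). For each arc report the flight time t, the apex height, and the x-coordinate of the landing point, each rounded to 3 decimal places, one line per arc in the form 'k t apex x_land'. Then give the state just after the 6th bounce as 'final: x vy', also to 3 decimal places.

Arc 1: start y=18.410, vy=5.930 → t=2.636, apex=20.204, x_land=25.513, impact vy=-19.900
  bounce: vy ← 0.64·19.900 = 12.736
Arc 2: start y=0.000, vy=12.736 → t=2.599, apex=8.276, x_land=50.673, impact vy=-12.736
  bounce: vy ← 0.64·12.736 = 8.151
Arc 3: start y=0.000, vy=8.151 → t=1.663, apex=3.390, x_land=66.776, impact vy=-8.151
  bounce: vy ← 0.64·8.151 = 5.217
Arc 4: start y=0.000, vy=5.217 → t=1.065, apex=1.388, x_land=77.081, impact vy=-5.217
  bounce: vy ← 0.64·5.217 = 3.339
Arc 5: start y=0.000, vy=3.339 → t=0.681, apex=0.569, x_land=83.677, impact vy=-3.339
  bounce: vy ← 0.64·3.339 = 2.137
Arc 6: start y=0.000, vy=2.137 → t=0.436, apex=0.233, x_land=87.898, impact vy=-2.137
  bounce: vy ← 0.64·2.137 = 1.368

1 2.636 20.204 25.513
2 2.599 8.276 50.673
3 1.663 3.390 66.776
4 1.065 1.388 77.081
5 0.681 0.569 83.677
6 0.436 0.233 87.898
final: 87.898 1.368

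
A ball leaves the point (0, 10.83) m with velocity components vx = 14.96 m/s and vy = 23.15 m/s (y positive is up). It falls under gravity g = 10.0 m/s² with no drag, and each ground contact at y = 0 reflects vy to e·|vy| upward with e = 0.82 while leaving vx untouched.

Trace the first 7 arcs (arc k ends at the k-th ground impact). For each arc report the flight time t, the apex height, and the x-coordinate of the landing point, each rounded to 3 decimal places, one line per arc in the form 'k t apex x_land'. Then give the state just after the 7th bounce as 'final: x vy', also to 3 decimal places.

Arc 1: start y=10.830, vy=23.150 → t=5.058, apex=37.626, x_land=75.671, impact vy=-27.432
  bounce: vy ← 0.82·27.432 = 22.494
Arc 2: start y=0.000, vy=22.494 → t=4.499, apex=25.300, x_land=142.974, impact vy=-22.494
  bounce: vy ← 0.82·22.494 = 18.445
Arc 3: start y=0.000, vy=18.445 → t=3.689, apex=17.012, x_land=198.163, impact vy=-18.445
  bounce: vy ← 0.82·18.445 = 15.125
Arc 4: start y=0.000, vy=15.125 → t=3.025, apex=11.439, x_land=243.417, impact vy=-15.125
  bounce: vy ← 0.82·15.125 = 12.403
Arc 5: start y=0.000, vy=12.403 → t=2.481, apex=7.691, x_land=280.526, impact vy=-12.403
  bounce: vy ← 0.82·12.403 = 10.170
Arc 6: start y=0.000, vy=10.170 → t=2.034, apex=5.172, x_land=310.955, impact vy=-10.170
  bounce: vy ← 0.82·10.170 = 8.340
Arc 7: start y=0.000, vy=8.340 → t=1.668, apex=3.477, x_land=335.907, impact vy=-8.340
  bounce: vy ← 0.82·8.340 = 6.838

1 5.058 37.626 75.671
2 4.499 25.300 142.974
3 3.689 17.012 198.163
4 3.025 11.439 243.417
5 2.481 7.691 280.526
6 2.034 5.172 310.955
7 1.668 3.477 335.907
final: 335.907 6.838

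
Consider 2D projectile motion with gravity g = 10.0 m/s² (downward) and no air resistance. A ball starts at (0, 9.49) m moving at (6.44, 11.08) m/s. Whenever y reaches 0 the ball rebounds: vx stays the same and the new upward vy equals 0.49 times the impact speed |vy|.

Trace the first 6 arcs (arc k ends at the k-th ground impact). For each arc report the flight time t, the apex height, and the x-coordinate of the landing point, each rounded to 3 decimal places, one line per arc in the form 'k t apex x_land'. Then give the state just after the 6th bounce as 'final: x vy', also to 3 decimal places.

1 2.876 15.628 18.521
2 1.733 3.752 29.679
3 0.849 0.901 35.146
4 0.416 0.216 37.825
5 0.204 0.052 39.138
6 0.100 0.012 39.781
final: 39.781 0.245

Arc 1: start y=9.490, vy=11.080 → t=2.876, apex=15.628, x_land=18.521, impact vy=-17.680
  bounce: vy ← 0.49·17.680 = 8.663
Arc 2: start y=0.000, vy=8.663 → t=1.733, apex=3.752, x_land=29.679, impact vy=-8.663
  bounce: vy ← 0.49·8.663 = 4.245
Arc 3: start y=0.000, vy=4.245 → t=0.849, apex=0.901, x_land=35.146, impact vy=-4.245
  bounce: vy ← 0.49·4.245 = 2.080
Arc 4: start y=0.000, vy=2.080 → t=0.416, apex=0.216, x_land=37.825, impact vy=-2.080
  bounce: vy ← 0.49·2.080 = 1.019
Arc 5: start y=0.000, vy=1.019 → t=0.204, apex=0.052, x_land=39.138, impact vy=-1.019
  bounce: vy ← 0.49·1.019 = 0.499
Arc 6: start y=0.000, vy=0.499 → t=0.100, apex=0.012, x_land=39.781, impact vy=-0.499
  bounce: vy ← 0.49·0.499 = 0.245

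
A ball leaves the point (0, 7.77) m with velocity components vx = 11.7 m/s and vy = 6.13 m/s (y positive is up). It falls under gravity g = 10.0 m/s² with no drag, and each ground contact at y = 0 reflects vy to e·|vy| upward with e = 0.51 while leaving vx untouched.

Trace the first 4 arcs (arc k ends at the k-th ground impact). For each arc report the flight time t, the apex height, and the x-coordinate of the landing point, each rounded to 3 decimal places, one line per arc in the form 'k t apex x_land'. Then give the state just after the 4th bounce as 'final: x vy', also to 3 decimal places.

Arc 1: start y=7.770, vy=6.130 → t=2.002, apex=9.649, x_land=23.425, impact vy=-13.892
  bounce: vy ← 0.51·13.892 = 7.085
Arc 2: start y=0.000, vy=7.085 → t=1.417, apex=2.510, x_land=40.004, impact vy=-7.085
  bounce: vy ← 0.51·7.085 = 3.613
Arc 3: start y=0.000, vy=3.613 → t=0.723, apex=0.653, x_land=48.458, impact vy=-3.613
  bounce: vy ← 0.51·3.613 = 1.843
Arc 4: start y=0.000, vy=1.843 → t=0.369, apex=0.170, x_land=52.770, impact vy=-1.843
  bounce: vy ← 0.51·1.843 = 0.940

1 2.002 9.649 23.425
2 1.417 2.510 40.004
3 0.723 0.653 48.458
4 0.369 0.170 52.770
final: 52.770 0.940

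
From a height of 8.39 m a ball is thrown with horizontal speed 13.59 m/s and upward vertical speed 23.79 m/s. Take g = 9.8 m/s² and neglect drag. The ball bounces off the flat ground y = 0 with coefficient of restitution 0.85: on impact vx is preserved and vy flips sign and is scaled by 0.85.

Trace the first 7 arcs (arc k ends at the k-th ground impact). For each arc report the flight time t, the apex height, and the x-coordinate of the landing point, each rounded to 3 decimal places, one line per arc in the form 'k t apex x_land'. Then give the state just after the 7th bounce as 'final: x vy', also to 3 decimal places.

1 5.185 37.266 70.468
2 4.688 26.924 134.181
3 3.985 19.453 188.337
4 3.387 14.055 234.369
5 2.879 10.155 273.496
6 2.447 7.337 306.755
7 2.080 5.301 335.024
final: 335.024 8.664

Arc 1: start y=8.390, vy=23.790 → t=5.185, apex=37.266, x_land=70.468, impact vy=-27.026
  bounce: vy ← 0.85·27.026 = 22.972
Arc 2: start y=0.000, vy=22.972 → t=4.688, apex=26.924, x_land=134.181, impact vy=-22.972
  bounce: vy ← 0.85·22.972 = 19.526
Arc 3: start y=0.000, vy=19.526 → t=3.985, apex=19.453, x_land=188.337, impact vy=-19.526
  bounce: vy ← 0.85·19.526 = 16.597
Arc 4: start y=0.000, vy=16.597 → t=3.387, apex=14.055, x_land=234.369, impact vy=-16.597
  bounce: vy ← 0.85·16.597 = 14.108
Arc 5: start y=0.000, vy=14.108 → t=2.879, apex=10.155, x_land=273.496, impact vy=-14.108
  bounce: vy ← 0.85·14.108 = 11.992
Arc 6: start y=0.000, vy=11.992 → t=2.447, apex=7.337, x_land=306.755, impact vy=-11.992
  bounce: vy ← 0.85·11.992 = 10.193
Arc 7: start y=0.000, vy=10.193 → t=2.080, apex=5.301, x_land=335.024, impact vy=-10.193
  bounce: vy ← 0.85·10.193 = 8.664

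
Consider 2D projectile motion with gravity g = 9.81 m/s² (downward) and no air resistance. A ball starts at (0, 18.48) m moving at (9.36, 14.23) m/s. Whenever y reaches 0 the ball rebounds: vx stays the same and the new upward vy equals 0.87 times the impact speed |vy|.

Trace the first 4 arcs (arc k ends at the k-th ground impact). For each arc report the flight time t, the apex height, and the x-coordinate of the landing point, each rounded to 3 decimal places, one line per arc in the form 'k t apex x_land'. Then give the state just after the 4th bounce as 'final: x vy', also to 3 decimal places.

1 3.874 28.801 36.258
2 4.216 21.799 75.723
3 3.668 16.500 110.057
4 3.191 12.489 139.928
final: 139.928 13.618

Arc 1: start y=18.480, vy=14.230 → t=3.874, apex=28.801, x_land=36.258, impact vy=-23.771
  bounce: vy ← 0.87·23.771 = 20.681
Arc 2: start y=0.000, vy=20.681 → t=4.216, apex=21.799, x_land=75.723, impact vy=-20.681
  bounce: vy ← 0.87·20.681 = 17.992
Arc 3: start y=0.000, vy=17.992 → t=3.668, apex=16.500, x_land=110.057, impact vy=-17.992
  bounce: vy ← 0.87·17.992 = 15.653
Arc 4: start y=0.000, vy=15.653 → t=3.191, apex=12.489, x_land=139.928, impact vy=-15.653
  bounce: vy ← 0.87·15.653 = 13.618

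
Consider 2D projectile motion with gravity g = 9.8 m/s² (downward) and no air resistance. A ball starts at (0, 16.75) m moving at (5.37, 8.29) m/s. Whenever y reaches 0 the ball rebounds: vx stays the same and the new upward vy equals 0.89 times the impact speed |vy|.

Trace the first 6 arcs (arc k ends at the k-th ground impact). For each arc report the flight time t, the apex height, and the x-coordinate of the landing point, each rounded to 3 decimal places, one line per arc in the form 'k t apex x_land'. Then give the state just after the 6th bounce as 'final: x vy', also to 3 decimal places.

1 2.879 20.256 15.461
2 3.619 16.045 34.896
3 3.221 12.709 52.192
4 2.867 10.067 67.587
5 2.551 7.974 81.287
6 2.271 6.316 93.481
final: 93.481 9.903

Arc 1: start y=16.750, vy=8.290 → t=2.879, apex=20.256, x_land=15.461, impact vy=-19.925
  bounce: vy ← 0.89·19.925 = 17.734
Arc 2: start y=0.000, vy=17.734 → t=3.619, apex=16.045, x_land=34.896, impact vy=-17.734
  bounce: vy ← 0.89·17.734 = 15.783
Arc 3: start y=0.000, vy=15.783 → t=3.221, apex=12.709, x_land=52.192, impact vy=-15.783
  bounce: vy ← 0.89·15.783 = 14.047
Arc 4: start y=0.000, vy=14.047 → t=2.867, apex=10.067, x_land=67.587, impact vy=-14.047
  bounce: vy ← 0.89·14.047 = 12.502
Arc 5: start y=0.000, vy=12.502 → t=2.551, apex=7.974, x_land=81.287, impact vy=-12.502
  bounce: vy ← 0.89·12.502 = 11.126
Arc 6: start y=0.000, vy=11.126 → t=2.271, apex=6.316, x_land=93.481, impact vy=-11.126
  bounce: vy ← 0.89·11.126 = 9.903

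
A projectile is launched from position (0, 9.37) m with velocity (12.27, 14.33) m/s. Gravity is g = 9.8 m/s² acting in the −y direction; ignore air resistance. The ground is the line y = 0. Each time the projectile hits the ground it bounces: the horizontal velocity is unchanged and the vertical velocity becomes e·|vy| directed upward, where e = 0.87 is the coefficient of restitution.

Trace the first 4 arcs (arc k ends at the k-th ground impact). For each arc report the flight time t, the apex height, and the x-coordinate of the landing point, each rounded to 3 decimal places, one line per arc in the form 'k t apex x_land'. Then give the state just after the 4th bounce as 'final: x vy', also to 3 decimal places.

Arc 1: start y=9.370, vy=14.330 → t=3.475, apex=19.847, x_land=42.636, impact vy=-19.723
  bounce: vy ← 0.87·19.723 = 17.159
Arc 2: start y=0.000, vy=17.159 → t=3.502, apex=15.022, x_land=85.604, impact vy=-17.159
  bounce: vy ← 0.87·17.159 = 14.928
Arc 3: start y=0.000, vy=14.928 → t=3.047, apex=11.370, x_land=122.986, impact vy=-14.928
  bounce: vy ← 0.87·14.928 = 12.988
Arc 4: start y=0.000, vy=12.988 → t=2.651, apex=8.606, x_land=155.508, impact vy=-12.988
  bounce: vy ← 0.87·12.988 = 11.299

1 3.475 19.847 42.636
2 3.502 15.022 85.604
3 3.047 11.370 122.986
4 2.651 8.606 155.508
final: 155.508 11.299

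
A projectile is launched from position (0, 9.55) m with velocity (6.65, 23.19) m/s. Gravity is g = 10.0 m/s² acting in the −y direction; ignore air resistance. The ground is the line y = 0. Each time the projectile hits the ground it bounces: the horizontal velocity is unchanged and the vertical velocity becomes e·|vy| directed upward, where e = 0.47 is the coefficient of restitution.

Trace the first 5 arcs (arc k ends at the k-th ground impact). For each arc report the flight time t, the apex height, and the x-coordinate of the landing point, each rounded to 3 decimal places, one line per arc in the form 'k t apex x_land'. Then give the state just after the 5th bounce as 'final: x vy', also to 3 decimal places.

Arc 1: start y=9.550, vy=23.190 → t=5.019, apex=36.439, x_land=33.374, impact vy=-26.996
  bounce: vy ← 0.47·26.996 = 12.688
Arc 2: start y=0.000, vy=12.688 → t=2.538, apex=8.049, x_land=50.249, impact vy=-12.688
  bounce: vy ← 0.47·12.688 = 5.963
Arc 3: start y=0.000, vy=5.963 → t=1.193, apex=1.778, x_land=58.180, impact vy=-5.963
  bounce: vy ← 0.47·5.963 = 2.803
Arc 4: start y=0.000, vy=2.803 → t=0.561, apex=0.393, x_land=61.908, impact vy=-2.803
  bounce: vy ← 0.47·2.803 = 1.317
Arc 5: start y=0.000, vy=1.317 → t=0.263, apex=0.087, x_land=63.660, impact vy=-1.317
  bounce: vy ← 0.47·1.317 = 0.619

1 5.019 36.439 33.374
2 2.538 8.049 50.249
3 1.193 1.778 58.180
4 0.561 0.393 61.908
5 0.263 0.087 63.660
final: 63.660 0.619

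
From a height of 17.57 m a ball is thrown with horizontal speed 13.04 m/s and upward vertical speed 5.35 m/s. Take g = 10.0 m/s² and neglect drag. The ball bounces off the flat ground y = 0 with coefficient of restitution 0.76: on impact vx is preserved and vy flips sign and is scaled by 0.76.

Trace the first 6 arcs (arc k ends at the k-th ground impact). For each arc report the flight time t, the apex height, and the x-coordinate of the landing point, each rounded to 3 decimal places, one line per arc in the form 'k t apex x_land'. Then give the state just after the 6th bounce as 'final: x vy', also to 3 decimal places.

1 2.484 19.001 32.397
2 2.963 10.975 71.036
3 2.252 6.339 100.401
4 1.711 3.662 122.719
5 1.301 2.115 139.681
6 0.989 1.222 152.572
final: 152.572 3.757

Arc 1: start y=17.570, vy=5.350 → t=2.484, apex=19.001, x_land=32.397, impact vy=-19.494
  bounce: vy ← 0.76·19.494 = 14.816
Arc 2: start y=0.000, vy=14.816 → t=2.963, apex=10.975, x_land=71.036, impact vy=-14.816
  bounce: vy ← 0.76·14.816 = 11.260
Arc 3: start y=0.000, vy=11.260 → t=2.252, apex=6.339, x_land=100.401, impact vy=-11.260
  bounce: vy ← 0.76·11.260 = 8.557
Arc 4: start y=0.000, vy=8.557 → t=1.711, apex=3.662, x_land=122.719, impact vy=-8.557
  bounce: vy ← 0.76·8.557 = 6.504
Arc 5: start y=0.000, vy=6.504 → t=1.301, apex=2.115, x_land=139.681, impact vy=-6.504
  bounce: vy ← 0.76·6.504 = 4.943
Arc 6: start y=0.000, vy=4.943 → t=0.989, apex=1.222, x_land=152.572, impact vy=-4.943
  bounce: vy ← 0.76·4.943 = 3.757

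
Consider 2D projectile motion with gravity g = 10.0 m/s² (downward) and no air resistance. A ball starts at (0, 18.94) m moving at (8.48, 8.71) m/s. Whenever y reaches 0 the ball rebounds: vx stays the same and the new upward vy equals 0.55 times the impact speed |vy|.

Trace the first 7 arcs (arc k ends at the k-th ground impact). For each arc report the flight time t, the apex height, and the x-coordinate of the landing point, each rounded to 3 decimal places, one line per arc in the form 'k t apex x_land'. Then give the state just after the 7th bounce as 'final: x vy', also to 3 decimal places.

Arc 1: start y=18.940, vy=8.710 → t=3.003, apex=22.733, x_land=25.468, impact vy=-21.323
  bounce: vy ← 0.55·21.323 = 11.728
Arc 2: start y=0.000, vy=11.728 → t=2.346, apex=6.877, x_land=45.358, impact vy=-11.728
  bounce: vy ← 0.55·11.728 = 6.450
Arc 3: start y=0.000, vy=6.450 → t=1.290, apex=2.080, x_land=56.297, impact vy=-6.450
  bounce: vy ← 0.55·6.450 = 3.548
Arc 4: start y=0.000, vy=3.548 → t=0.710, apex=0.629, x_land=62.314, impact vy=-3.548
  bounce: vy ← 0.55·3.548 = 1.951
Arc 5: start y=0.000, vy=1.951 → t=0.390, apex=0.190, x_land=65.623, impact vy=-1.951
  bounce: vy ← 0.55·1.951 = 1.073
Arc 6: start y=0.000, vy=1.073 → t=0.215, apex=0.058, x_land=67.443, impact vy=-1.073
  bounce: vy ← 0.55·1.073 = 0.590
Arc 7: start y=0.000, vy=0.590 → t=0.118, apex=0.017, x_land=68.444, impact vy=-0.590
  bounce: vy ← 0.55·0.590 = 0.325

1 3.003 22.733 25.468
2 2.346 6.877 45.358
3 1.290 2.080 56.297
4 0.710 0.629 62.314
5 0.390 0.190 65.623
6 0.215 0.058 67.443
7 0.118 0.017 68.444
final: 68.444 0.325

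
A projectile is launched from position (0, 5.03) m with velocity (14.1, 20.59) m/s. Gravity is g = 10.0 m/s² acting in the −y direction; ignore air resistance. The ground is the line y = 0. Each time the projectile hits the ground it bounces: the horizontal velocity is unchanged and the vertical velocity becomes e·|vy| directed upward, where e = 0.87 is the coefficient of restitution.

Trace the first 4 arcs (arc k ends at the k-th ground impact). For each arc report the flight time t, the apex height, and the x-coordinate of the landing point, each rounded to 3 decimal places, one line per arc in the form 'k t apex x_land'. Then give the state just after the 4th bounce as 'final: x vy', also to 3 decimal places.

1 4.349 26.227 61.325
2 3.985 19.852 117.515
3 3.467 15.026 166.401
4 3.016 11.373 208.931
final: 208.931 13.121

Arc 1: start y=5.030, vy=20.590 → t=4.349, apex=26.227, x_land=61.325, impact vy=-22.903
  bounce: vy ← 0.87·22.903 = 19.926
Arc 2: start y=0.000, vy=19.926 → t=3.985, apex=19.852, x_land=117.515, impact vy=-19.926
  bounce: vy ← 0.87·19.926 = 17.335
Arc 3: start y=0.000, vy=17.335 → t=3.467, apex=15.026, x_land=166.401, impact vy=-17.335
  bounce: vy ← 0.87·17.335 = 15.082
Arc 4: start y=0.000, vy=15.082 → t=3.016, apex=11.373, x_land=208.931, impact vy=-15.082
  bounce: vy ← 0.87·15.082 = 13.121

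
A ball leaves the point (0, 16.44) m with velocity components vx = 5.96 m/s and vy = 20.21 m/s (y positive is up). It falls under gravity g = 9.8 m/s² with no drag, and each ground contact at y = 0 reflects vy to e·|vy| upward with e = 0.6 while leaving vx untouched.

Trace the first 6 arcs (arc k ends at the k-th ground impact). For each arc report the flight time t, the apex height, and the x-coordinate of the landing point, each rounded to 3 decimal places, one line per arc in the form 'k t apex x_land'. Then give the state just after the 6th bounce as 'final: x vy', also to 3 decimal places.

Arc 1: start y=16.440, vy=20.210 → t=4.820, apex=37.279, x_land=28.730, impact vy=-27.031
  bounce: vy ← 0.6·27.031 = 16.219
Arc 2: start y=0.000, vy=16.219 → t=3.310, apex=13.420, x_land=48.457, impact vy=-16.219
  bounce: vy ← 0.6·16.219 = 9.731
Arc 3: start y=0.000, vy=9.731 → t=1.986, apex=4.831, x_land=60.293, impact vy=-9.731
  bounce: vy ← 0.6·9.731 = 5.839
Arc 4: start y=0.000, vy=5.839 → t=1.192, apex=1.739, x_land=67.395, impact vy=-5.839
  bounce: vy ← 0.6·5.839 = 3.503
Arc 5: start y=0.000, vy=3.503 → t=0.715, apex=0.626, x_land=71.656, impact vy=-3.503
  bounce: vy ← 0.6·3.503 = 2.102
Arc 6: start y=0.000, vy=2.102 → t=0.429, apex=0.225, x_land=74.213, impact vy=-2.102
  bounce: vy ← 0.6·2.102 = 1.261

1 4.820 37.279 28.730
2 3.310 13.420 48.457
3 1.986 4.831 60.293
4 1.192 1.739 67.395
5 0.715 0.626 71.656
6 0.429 0.225 74.213
final: 74.213 1.261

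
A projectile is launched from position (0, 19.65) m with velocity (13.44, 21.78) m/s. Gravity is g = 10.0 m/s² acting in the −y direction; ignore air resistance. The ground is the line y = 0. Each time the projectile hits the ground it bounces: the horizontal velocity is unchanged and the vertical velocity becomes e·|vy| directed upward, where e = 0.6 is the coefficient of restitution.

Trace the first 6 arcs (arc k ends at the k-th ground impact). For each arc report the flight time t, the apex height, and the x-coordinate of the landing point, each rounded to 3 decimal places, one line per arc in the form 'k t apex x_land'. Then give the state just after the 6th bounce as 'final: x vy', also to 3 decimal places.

1 5.123 43.368 68.855
2 3.534 15.613 116.353
3 2.120 5.621 144.853
4 1.272 2.023 161.952
5 0.763 0.728 172.212
6 0.458 0.262 178.368
final: 178.368 1.374

Arc 1: start y=19.650, vy=21.780 → t=5.123, apex=43.368, x_land=68.855, impact vy=-29.451
  bounce: vy ← 0.6·29.451 = 17.671
Arc 2: start y=0.000, vy=17.671 → t=3.534, apex=15.613, x_land=116.353, impact vy=-17.671
  bounce: vy ← 0.6·17.671 = 10.602
Arc 3: start y=0.000, vy=10.602 → t=2.120, apex=5.621, x_land=144.853, impact vy=-10.602
  bounce: vy ← 0.6·10.602 = 6.361
Arc 4: start y=0.000, vy=6.361 → t=1.272, apex=2.023, x_land=161.952, impact vy=-6.361
  bounce: vy ← 0.6·6.361 = 3.817
Arc 5: start y=0.000, vy=3.817 → t=0.763, apex=0.728, x_land=172.212, impact vy=-3.817
  bounce: vy ← 0.6·3.817 = 2.290
Arc 6: start y=0.000, vy=2.290 → t=0.458, apex=0.262, x_land=178.368, impact vy=-2.290
  bounce: vy ← 0.6·2.290 = 1.374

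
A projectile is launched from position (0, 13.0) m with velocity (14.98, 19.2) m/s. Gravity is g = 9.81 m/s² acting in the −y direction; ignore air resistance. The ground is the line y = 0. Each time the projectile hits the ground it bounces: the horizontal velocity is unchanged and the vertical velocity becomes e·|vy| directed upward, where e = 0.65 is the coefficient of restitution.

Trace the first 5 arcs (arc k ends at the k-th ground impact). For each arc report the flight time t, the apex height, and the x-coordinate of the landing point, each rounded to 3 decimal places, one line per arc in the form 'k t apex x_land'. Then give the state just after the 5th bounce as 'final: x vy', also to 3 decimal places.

1 4.503 31.789 67.454
2 3.309 13.431 117.031
3 2.151 5.675 149.255
4 1.398 2.397 170.201
5 0.909 1.013 183.816
final: 183.816 2.898

Arc 1: start y=13.000, vy=19.200 → t=4.503, apex=31.789, x_land=67.454, impact vy=-24.974
  bounce: vy ← 0.65·24.974 = 16.233
Arc 2: start y=0.000, vy=16.233 → t=3.309, apex=13.431, x_land=117.031, impact vy=-16.233
  bounce: vy ← 0.65·16.233 = 10.552
Arc 3: start y=0.000, vy=10.552 → t=2.151, apex=5.675, x_land=149.255, impact vy=-10.552
  bounce: vy ← 0.65·10.552 = 6.858
Arc 4: start y=0.000, vy=6.858 → t=1.398, apex=2.397, x_land=170.201, impact vy=-6.858
  bounce: vy ← 0.65·6.858 = 4.458
Arc 5: start y=0.000, vy=4.458 → t=0.909, apex=1.013, x_land=183.816, impact vy=-4.458
  bounce: vy ← 0.65·4.458 = 2.898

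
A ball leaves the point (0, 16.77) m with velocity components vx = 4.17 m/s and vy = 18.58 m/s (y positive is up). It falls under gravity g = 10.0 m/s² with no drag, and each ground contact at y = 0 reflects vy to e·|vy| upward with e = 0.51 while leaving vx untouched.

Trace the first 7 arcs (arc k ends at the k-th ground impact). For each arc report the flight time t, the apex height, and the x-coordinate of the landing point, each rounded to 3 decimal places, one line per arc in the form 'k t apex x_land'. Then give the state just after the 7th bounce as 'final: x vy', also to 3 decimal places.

Arc 1: start y=16.770, vy=18.580 → t=4.467, apex=34.031, x_land=18.627, impact vy=-26.089
  bounce: vy ← 0.51·26.089 = 13.305
Arc 2: start y=0.000, vy=13.305 → t=2.661, apex=8.851, x_land=29.723, impact vy=-13.305
  bounce: vy ← 0.51·13.305 = 6.786
Arc 3: start y=0.000, vy=6.786 → t=1.357, apex=2.302, x_land=35.383, impact vy=-6.786
  bounce: vy ← 0.51·6.786 = 3.461
Arc 4: start y=0.000, vy=3.461 → t=0.692, apex=0.599, x_land=38.269, impact vy=-3.461
  bounce: vy ← 0.51·3.461 = 1.765
Arc 5: start y=0.000, vy=1.765 → t=0.353, apex=0.156, x_land=39.741, impact vy=-1.765
  bounce: vy ← 0.51·1.765 = 0.900
Arc 6: start y=0.000, vy=0.900 → t=0.180, apex=0.041, x_land=40.491, impact vy=-0.900
  bounce: vy ← 0.51·0.900 = 0.459
Arc 7: start y=0.000, vy=0.459 → t=0.092, apex=0.011, x_land=40.874, impact vy=-0.459
  bounce: vy ← 0.51·0.459 = 0.234

1 4.467 34.031 18.627
2 2.661 8.851 29.723
3 1.357 2.302 35.383
4 0.692 0.599 38.269
5 0.353 0.156 39.741
6 0.180 0.041 40.491
7 0.092 0.011 40.874
final: 40.874 0.234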